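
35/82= 0.43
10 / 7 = 1.43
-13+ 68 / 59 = -699 / 59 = -11.85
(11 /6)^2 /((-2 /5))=-605 /72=-8.40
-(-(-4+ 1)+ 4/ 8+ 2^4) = -39/ 2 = -19.50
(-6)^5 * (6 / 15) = -15552 / 5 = -3110.40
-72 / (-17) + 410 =7042 / 17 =414.24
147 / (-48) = -49 / 16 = -3.06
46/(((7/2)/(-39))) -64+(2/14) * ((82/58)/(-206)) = -24111105/41818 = -576.57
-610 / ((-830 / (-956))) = -58316 / 83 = -702.60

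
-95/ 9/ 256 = -95/ 2304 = -0.04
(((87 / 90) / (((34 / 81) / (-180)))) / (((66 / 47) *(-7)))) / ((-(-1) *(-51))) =-36801 / 44506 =-0.83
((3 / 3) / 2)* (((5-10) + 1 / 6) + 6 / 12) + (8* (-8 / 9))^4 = 33526001 / 13122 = 2554.95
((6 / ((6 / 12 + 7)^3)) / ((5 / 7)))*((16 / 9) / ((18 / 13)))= 11648 / 455625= 0.03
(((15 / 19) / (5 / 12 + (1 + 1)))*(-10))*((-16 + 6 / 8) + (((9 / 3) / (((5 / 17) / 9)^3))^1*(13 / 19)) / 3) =-3349748322 / 52345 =-63993.66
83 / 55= 1.51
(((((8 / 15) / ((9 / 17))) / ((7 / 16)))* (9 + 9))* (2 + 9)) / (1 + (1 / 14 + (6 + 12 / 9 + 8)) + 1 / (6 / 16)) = 95744 / 4005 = 23.91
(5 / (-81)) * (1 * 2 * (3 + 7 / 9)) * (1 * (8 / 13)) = -2720 / 9477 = -0.29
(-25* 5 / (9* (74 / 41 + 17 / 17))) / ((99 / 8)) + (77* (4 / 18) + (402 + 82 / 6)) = 8860715 / 20493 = 432.38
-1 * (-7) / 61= 7 / 61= 0.11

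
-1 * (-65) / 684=65 / 684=0.10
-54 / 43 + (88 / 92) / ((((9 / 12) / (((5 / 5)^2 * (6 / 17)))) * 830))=-8758526 / 6977395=-1.26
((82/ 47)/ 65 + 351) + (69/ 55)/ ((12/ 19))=9490407/ 26884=353.01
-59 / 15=-3.93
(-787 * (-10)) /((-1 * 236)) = -3935 /118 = -33.35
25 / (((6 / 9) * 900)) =1 / 24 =0.04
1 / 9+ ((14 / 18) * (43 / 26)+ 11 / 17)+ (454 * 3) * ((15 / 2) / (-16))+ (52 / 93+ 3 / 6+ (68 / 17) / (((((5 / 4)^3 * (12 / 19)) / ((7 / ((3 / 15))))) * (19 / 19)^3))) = -4290155383 / 8221200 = -521.84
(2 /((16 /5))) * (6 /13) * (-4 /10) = -3 /26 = -0.12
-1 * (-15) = 15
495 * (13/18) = 715/2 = 357.50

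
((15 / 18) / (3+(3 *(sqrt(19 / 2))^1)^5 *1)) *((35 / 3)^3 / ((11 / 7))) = -24010000 / 43424717360211+1083451250 *sqrt(38) / 536107621731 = 0.01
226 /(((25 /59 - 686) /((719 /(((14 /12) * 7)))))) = -19174292 /660667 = -29.02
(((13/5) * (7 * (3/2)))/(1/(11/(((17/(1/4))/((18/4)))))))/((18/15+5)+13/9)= 243243/93568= 2.60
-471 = -471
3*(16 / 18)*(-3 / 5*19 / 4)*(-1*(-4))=-152 / 5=-30.40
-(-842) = 842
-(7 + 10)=-17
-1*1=-1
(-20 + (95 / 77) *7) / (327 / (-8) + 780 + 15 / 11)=-1000 / 65163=-0.02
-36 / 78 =-6 / 13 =-0.46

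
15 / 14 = 1.07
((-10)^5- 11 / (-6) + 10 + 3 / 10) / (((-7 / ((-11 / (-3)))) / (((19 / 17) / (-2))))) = -156730981 / 5355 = -29268.16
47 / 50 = 0.94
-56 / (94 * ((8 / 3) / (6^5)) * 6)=-13608 / 47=-289.53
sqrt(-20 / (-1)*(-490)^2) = 980*sqrt(5) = 2191.35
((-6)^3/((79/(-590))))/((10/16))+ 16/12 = 612028/237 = 2582.40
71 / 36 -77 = -2701 / 36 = -75.03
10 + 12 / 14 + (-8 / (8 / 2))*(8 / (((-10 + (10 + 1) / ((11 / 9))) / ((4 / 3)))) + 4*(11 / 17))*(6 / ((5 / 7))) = 87212 / 595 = 146.57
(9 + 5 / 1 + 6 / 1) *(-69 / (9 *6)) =-230 / 9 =-25.56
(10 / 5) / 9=2 / 9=0.22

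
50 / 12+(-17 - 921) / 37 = -4703 / 222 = -21.18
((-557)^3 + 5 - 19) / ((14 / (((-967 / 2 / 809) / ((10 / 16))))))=334212039338 / 28315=11803356.50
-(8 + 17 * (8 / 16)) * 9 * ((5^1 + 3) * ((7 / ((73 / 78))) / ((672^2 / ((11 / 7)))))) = -14157 / 457856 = -0.03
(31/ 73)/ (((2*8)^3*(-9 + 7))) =-31/ 598016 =-0.00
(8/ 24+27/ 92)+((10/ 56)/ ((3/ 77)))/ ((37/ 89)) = 19831/ 1702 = 11.65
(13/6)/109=13/654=0.02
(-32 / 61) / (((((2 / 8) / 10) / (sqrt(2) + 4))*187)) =-5120 / 11407 - 1280*sqrt(2) / 11407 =-0.61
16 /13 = 1.23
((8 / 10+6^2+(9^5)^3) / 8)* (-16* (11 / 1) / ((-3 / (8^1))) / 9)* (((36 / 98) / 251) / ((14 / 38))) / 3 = 983571351035184736 / 553455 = 1777147827800.25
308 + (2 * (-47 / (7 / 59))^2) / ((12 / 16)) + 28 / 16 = 246247061 / 588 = 418787.52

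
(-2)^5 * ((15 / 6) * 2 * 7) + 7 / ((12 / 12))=-1113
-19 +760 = 741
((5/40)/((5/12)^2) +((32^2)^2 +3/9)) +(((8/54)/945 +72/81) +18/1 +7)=133775520374/127575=1048602.94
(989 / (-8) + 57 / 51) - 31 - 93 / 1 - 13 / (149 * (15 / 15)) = -4996993 / 20264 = -246.59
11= 11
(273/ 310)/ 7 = 39/ 310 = 0.13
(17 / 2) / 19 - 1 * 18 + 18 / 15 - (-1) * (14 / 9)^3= -1743643 / 138510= -12.59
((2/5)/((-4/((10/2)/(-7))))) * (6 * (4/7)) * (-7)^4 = 588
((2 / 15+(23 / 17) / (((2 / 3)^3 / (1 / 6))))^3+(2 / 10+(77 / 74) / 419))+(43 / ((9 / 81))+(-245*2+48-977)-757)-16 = -1899557922617915953 / 1052922087936000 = -1804.08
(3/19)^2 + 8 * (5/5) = 2897/361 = 8.02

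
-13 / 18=-0.72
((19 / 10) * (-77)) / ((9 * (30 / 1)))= -1463 / 2700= -0.54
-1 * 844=-844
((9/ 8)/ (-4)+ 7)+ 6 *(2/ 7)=1889/ 224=8.43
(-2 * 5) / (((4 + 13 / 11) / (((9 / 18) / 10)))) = -11 / 114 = -0.10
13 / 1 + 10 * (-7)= -57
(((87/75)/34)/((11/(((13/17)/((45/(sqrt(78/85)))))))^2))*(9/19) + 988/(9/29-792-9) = -859626139078694/696653620059375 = -1.23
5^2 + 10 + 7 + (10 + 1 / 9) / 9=3493 / 81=43.12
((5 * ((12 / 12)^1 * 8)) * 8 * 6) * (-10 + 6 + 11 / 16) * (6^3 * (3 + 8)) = -15111360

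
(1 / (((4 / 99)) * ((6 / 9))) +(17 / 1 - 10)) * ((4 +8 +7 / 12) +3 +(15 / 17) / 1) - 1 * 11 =1167775 / 1632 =715.55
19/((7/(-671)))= -12749/7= -1821.29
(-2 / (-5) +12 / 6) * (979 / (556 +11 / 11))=11748 / 2785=4.22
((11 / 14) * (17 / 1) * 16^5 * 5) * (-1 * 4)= -1960837120 / 7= -280119588.57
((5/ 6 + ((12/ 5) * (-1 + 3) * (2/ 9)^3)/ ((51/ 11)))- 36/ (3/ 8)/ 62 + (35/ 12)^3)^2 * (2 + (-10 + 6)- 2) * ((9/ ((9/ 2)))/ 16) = -8784293787552326761/ 30227779069747200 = -290.60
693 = 693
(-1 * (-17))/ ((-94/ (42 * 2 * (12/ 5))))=-8568/ 235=-36.46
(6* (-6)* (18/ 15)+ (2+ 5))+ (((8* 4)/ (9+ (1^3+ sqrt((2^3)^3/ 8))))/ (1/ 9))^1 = -101/ 5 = -20.20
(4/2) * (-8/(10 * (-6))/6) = 2/45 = 0.04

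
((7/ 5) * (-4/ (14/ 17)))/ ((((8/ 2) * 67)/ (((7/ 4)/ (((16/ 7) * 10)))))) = -833/ 428800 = -0.00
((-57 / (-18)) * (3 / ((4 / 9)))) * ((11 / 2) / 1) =1881 / 16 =117.56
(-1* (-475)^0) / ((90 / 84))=-14 / 15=-0.93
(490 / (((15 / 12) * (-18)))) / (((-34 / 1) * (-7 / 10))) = -140 / 153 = -0.92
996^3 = 988047936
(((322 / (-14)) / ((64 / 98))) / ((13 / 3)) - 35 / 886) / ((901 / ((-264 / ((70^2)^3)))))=7095297 / 348836612852000000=0.00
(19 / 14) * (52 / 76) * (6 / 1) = 5.57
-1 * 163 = -163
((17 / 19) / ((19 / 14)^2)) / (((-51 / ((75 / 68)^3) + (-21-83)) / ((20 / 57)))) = -390468750 / 325319400053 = -0.00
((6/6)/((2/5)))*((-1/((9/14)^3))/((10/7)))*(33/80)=-26411/9720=-2.72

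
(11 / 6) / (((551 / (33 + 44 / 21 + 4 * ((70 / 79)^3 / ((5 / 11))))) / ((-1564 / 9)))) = -23.83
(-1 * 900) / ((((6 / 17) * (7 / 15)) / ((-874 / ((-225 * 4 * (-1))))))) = 37145 / 7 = 5306.43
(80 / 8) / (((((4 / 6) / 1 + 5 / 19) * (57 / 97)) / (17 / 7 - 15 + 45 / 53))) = -4218530 / 19663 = -214.54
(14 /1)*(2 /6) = 14 /3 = 4.67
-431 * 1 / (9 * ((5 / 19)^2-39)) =155591 / 126486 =1.23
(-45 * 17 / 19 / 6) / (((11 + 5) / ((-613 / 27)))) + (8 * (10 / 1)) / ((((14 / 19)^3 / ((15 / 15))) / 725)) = 272128120015 / 1876896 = 144988.39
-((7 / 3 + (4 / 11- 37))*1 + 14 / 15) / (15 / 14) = 31.15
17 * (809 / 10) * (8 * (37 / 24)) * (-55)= -5597471 / 6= -932911.83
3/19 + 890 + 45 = 17768/19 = 935.16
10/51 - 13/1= -653/51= -12.80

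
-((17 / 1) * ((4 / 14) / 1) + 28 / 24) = -253 / 42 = -6.02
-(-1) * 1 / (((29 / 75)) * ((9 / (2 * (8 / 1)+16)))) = 800 / 87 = 9.20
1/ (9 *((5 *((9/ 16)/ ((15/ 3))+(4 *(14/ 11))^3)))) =21296/ 126551331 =0.00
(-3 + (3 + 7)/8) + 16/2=25/4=6.25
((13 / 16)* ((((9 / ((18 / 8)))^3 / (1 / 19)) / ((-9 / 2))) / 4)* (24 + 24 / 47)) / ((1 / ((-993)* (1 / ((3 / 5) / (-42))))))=-93516091.91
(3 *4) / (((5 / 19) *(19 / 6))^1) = 72 / 5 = 14.40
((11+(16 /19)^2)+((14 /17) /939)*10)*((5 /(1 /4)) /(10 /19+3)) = 1350522820 /20320899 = 66.46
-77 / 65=-1.18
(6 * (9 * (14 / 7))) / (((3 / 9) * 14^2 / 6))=9.92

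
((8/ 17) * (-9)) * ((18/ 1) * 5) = -6480/ 17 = -381.18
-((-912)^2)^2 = -691798081536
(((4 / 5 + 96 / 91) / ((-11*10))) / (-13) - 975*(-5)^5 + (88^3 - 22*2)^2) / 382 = 151063741798144597 / 124274150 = 1215568497.54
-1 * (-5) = 5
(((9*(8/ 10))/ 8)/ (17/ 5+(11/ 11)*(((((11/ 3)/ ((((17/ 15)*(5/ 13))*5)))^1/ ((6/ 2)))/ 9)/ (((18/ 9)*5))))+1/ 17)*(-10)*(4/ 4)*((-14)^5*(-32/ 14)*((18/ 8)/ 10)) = -1187445321216/ 1328941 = -893527.49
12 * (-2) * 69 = -1656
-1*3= -3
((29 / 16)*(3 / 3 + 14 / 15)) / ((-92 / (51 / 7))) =-14297 / 51520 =-0.28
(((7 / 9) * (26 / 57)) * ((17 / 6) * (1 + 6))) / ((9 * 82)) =10829 / 1135782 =0.01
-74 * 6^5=-575424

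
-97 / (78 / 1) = -97 / 78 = -1.24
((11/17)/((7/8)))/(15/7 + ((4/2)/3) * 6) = 88/731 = 0.12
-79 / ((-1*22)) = 79 / 22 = 3.59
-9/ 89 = -0.10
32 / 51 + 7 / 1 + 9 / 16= 6683 / 816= 8.19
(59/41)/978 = 59/40098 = 0.00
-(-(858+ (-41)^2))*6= 15234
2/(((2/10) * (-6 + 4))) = -5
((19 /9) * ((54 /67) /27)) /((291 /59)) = 2242 /175473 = 0.01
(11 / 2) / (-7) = -11 / 14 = -0.79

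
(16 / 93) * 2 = 0.34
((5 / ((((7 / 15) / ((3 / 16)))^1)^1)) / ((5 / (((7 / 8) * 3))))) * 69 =72.77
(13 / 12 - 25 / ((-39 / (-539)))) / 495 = -53731 / 77220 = -0.70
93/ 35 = 2.66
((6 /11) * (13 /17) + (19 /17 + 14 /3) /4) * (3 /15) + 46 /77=76187 /78540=0.97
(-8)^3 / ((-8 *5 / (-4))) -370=-2106 / 5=-421.20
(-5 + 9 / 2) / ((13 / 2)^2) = -0.01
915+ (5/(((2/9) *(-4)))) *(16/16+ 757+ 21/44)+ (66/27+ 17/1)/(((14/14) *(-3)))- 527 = -36922243/9504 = -3884.92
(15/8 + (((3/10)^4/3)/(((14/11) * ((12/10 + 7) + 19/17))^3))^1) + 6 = 23897830193/3034644480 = 7.88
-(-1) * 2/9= 2/9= 0.22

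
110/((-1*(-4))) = 55/2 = 27.50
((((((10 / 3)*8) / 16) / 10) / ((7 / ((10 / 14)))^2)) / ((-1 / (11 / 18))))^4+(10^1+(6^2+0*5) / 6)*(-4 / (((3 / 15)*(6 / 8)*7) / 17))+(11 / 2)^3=-869.82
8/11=0.73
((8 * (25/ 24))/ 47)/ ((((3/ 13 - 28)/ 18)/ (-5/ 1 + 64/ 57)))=143650/ 322373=0.45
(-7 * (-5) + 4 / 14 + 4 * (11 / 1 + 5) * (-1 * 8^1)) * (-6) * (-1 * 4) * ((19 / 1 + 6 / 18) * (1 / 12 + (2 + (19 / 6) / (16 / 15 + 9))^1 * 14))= -22786944764 / 3171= -7186043.76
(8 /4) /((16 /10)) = 1.25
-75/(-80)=15/16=0.94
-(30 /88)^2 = -225 /1936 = -0.12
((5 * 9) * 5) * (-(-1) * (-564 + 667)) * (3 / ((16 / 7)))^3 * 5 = 1073118375 / 4096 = 261991.79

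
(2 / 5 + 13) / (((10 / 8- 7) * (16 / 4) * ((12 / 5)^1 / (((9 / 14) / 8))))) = -201 / 10304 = -0.02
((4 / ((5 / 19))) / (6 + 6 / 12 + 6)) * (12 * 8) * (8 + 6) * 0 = 0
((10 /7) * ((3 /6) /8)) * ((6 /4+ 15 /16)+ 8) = 835 /896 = 0.93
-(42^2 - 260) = -1504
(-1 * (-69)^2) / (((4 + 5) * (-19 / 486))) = 257094 / 19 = 13531.26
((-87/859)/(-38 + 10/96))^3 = 72825163776/3814851076285946761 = 0.00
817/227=3.60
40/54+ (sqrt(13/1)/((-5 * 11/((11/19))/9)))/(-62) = 9 * sqrt(13)/5890+ 20/27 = 0.75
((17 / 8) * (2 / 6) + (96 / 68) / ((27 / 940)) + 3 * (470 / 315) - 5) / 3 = 422701 / 25704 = 16.44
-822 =-822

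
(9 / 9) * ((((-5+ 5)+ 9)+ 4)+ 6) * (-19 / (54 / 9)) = -361 / 6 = -60.17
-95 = -95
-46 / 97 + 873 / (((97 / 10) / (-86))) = -750826 / 97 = -7740.47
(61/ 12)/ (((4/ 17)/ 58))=30073/ 24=1253.04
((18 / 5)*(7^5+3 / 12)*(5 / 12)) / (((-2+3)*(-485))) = -201687 / 3880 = -51.98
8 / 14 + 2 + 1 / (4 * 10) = 727 / 280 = 2.60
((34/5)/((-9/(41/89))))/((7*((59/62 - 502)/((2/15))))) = 172856/13063609125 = 0.00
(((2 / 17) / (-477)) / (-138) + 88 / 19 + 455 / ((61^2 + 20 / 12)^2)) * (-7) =-42988388005651291 / 1325930628197376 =-32.42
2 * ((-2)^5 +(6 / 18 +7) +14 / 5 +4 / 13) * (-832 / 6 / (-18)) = -134528 / 405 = -332.17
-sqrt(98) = -9.90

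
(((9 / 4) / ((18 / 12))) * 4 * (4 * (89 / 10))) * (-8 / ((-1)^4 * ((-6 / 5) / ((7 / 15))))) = 9968 / 15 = 664.53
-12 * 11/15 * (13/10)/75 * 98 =-14.95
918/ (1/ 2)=1836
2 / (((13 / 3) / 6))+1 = 49 / 13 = 3.77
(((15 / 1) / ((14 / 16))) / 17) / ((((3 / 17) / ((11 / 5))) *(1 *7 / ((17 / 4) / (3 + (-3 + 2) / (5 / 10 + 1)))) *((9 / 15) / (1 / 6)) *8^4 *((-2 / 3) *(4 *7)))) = -0.00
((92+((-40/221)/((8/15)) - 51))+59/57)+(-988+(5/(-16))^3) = -48828331745/51597312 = -946.33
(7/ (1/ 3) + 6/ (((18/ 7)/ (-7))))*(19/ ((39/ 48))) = 4256/ 39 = 109.13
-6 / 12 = -1 / 2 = -0.50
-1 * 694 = -694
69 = 69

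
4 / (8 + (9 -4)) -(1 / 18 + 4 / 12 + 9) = -2125 / 234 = -9.08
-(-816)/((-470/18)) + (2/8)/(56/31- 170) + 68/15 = -43651719/1633720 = -26.72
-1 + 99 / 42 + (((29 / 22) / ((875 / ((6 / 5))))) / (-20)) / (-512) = 668800087 / 492800000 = 1.36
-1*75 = -75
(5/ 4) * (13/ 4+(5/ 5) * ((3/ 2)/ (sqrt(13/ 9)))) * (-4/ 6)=-65/ 24 - 15 * sqrt(13)/ 52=-3.75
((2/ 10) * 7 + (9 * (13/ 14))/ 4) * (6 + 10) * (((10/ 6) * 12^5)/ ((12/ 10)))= 135060480/ 7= 19294354.29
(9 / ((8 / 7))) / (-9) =-7 / 8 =-0.88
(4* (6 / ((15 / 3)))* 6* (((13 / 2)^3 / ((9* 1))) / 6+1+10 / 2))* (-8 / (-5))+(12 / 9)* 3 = 38612 / 75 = 514.83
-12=-12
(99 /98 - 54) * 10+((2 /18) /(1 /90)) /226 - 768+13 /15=-107721259 /83055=-1296.99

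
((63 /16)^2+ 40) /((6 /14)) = 99463 /768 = 129.51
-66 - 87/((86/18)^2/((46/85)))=-10697052/157165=-68.06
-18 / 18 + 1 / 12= -11 / 12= -0.92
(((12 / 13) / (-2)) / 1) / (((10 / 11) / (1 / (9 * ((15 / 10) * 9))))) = -0.00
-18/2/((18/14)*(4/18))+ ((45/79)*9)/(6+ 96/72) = -26766/869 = -30.80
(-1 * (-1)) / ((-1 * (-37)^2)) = -0.00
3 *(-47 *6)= -846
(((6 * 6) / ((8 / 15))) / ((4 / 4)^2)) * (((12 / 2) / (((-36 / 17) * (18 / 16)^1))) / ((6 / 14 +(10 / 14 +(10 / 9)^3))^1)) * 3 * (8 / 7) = -185895 / 802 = -231.79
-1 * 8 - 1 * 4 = -12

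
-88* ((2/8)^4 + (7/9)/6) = -10153/864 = -11.75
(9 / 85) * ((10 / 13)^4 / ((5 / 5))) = 18000 / 485537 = 0.04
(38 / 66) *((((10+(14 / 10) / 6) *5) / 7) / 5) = 5833 / 6930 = 0.84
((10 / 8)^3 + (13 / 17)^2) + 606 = 11255517 / 18496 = 608.54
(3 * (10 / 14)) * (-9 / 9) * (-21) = 45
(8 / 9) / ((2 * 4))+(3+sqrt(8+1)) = 6.11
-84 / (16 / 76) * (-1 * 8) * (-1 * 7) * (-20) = 446880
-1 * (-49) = 49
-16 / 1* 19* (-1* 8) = 2432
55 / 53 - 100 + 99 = 2 / 53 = 0.04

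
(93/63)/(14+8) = 31/462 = 0.07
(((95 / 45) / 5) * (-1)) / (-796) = 19 / 35820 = 0.00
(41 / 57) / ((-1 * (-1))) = 41 / 57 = 0.72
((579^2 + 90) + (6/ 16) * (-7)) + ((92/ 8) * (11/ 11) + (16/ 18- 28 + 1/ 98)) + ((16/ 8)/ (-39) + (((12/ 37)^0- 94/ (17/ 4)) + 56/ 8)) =261428298863/ 779688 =335298.61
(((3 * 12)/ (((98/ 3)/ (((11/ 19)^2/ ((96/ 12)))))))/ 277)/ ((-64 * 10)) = -3267/ 12543623680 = -0.00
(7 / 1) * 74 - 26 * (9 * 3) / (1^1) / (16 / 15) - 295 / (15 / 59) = -31211 / 24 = -1300.46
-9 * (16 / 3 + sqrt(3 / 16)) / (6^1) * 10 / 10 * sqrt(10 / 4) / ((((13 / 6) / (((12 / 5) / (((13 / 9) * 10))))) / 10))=-2592 * sqrt(10) / 845 - 243 * sqrt(30) / 1690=-10.49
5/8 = 0.62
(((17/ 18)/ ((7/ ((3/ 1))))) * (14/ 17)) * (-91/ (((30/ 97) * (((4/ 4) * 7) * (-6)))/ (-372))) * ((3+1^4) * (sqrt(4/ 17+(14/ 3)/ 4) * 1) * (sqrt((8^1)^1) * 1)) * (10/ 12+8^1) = -8287292 * sqrt(7293)/ 6885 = -102792.59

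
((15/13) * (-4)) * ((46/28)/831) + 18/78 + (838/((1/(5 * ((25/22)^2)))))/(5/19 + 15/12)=250856707371/70151081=3575.95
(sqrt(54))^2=54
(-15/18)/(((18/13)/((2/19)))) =-65/1026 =-0.06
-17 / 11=-1.55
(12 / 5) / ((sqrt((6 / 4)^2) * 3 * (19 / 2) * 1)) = 16 / 285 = 0.06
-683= -683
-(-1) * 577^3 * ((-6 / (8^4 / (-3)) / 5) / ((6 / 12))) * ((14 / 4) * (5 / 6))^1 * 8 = 4034100693 / 512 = 7879102.92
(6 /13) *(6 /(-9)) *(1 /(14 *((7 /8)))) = -16 /637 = -0.03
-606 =-606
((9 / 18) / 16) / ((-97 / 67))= -67 / 3104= -0.02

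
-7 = -7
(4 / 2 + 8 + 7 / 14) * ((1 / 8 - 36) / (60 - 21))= -2009 / 208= -9.66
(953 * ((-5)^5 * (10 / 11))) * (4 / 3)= -119125000 / 33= -3609848.48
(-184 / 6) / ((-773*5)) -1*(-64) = 742172 / 11595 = 64.01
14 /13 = 1.08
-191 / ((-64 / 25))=4775 / 64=74.61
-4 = -4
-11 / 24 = -0.46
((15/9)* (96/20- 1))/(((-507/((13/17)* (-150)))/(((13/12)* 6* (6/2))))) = 475/17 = 27.94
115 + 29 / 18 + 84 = 3611 / 18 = 200.61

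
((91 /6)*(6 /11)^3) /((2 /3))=4914 /1331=3.69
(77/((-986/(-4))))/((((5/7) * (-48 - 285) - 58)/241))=-259798/1021003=-0.25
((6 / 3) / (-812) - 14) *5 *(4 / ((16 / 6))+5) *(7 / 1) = -369525 / 116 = -3185.56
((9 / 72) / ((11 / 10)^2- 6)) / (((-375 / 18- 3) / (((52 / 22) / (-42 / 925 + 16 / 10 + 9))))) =138750 / 565853717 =0.00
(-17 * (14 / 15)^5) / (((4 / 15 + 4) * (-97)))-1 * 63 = -618453031 / 9821250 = -62.97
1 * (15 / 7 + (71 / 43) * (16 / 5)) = 11177 / 1505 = 7.43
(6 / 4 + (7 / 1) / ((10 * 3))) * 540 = 936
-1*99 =-99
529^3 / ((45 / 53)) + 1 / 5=7845902126 / 45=174353380.58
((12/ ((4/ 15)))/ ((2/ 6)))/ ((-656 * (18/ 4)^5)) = -10/ 89667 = -0.00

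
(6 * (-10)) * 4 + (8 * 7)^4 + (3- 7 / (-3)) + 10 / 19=560552926 / 57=9834261.86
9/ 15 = 3/ 5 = 0.60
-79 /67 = -1.18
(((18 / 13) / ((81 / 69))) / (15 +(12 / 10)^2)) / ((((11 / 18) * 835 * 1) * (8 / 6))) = 0.00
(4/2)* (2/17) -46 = -778/17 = -45.76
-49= -49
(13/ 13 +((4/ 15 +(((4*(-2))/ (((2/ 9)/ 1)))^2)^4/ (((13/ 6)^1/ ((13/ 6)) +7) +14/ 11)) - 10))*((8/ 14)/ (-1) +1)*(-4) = -310322089811252/ 595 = -521549730775.21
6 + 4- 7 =3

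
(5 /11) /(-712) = -5 /7832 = -0.00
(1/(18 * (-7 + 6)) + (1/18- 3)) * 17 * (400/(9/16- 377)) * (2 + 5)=2284800/6023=379.35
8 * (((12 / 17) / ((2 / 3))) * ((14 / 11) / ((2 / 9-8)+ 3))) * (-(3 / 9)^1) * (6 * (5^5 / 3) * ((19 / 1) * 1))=718200000 / 8041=89317.25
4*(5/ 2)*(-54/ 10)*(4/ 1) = -216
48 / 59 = 0.81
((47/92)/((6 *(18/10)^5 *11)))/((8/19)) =2790625/2868364224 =0.00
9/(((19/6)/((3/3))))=54/19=2.84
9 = 9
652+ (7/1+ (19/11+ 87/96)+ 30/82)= 9553975/14432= 662.00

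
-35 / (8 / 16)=-70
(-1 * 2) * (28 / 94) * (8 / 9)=-224 / 423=-0.53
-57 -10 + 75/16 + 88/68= -61.02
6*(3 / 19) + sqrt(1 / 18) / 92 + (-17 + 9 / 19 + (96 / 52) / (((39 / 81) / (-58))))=-764120 / 3211 + sqrt(2) / 552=-237.97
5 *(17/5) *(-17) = -289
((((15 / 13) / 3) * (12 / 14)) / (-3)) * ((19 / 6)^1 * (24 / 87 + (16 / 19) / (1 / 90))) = -16120 / 609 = -26.47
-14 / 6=-7 / 3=-2.33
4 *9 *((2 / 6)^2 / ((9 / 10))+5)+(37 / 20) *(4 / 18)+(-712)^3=-32484954883 / 90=-360943943.14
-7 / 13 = -0.54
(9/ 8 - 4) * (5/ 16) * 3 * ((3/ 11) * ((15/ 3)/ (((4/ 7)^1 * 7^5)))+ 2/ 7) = -10418655/ 13522432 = -0.77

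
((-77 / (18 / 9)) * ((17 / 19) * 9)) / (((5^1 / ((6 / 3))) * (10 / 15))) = -186.02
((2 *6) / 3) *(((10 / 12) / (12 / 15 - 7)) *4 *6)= -400 / 31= -12.90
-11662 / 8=-5831 / 4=-1457.75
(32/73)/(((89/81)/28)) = 72576/6497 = 11.17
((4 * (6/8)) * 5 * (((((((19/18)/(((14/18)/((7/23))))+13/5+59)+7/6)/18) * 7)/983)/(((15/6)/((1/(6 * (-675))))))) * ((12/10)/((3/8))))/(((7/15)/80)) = -0.02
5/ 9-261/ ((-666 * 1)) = 631/ 666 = 0.95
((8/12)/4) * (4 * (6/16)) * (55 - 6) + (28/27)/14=1331/108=12.32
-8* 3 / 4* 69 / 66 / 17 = -69 / 187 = -0.37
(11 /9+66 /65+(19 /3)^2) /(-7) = -8258 /1365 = -6.05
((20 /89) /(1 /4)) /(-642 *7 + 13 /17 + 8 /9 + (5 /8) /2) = -195840 /978688411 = -0.00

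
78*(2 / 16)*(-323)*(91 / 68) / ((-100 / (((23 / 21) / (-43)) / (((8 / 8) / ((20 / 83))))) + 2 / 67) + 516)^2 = -160127114511 / 10735543525051024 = -0.00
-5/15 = -1/3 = -0.33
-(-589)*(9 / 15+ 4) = 13547 / 5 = 2709.40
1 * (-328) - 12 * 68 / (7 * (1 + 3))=-2500 / 7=-357.14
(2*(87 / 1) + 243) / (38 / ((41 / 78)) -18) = 5699 / 742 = 7.68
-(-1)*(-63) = -63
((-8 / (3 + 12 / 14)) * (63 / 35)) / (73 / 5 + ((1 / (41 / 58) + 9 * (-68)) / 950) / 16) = -3489920 / 13610529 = -0.26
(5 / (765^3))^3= 1 / 717865204717802297390625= 0.00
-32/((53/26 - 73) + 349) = -832/7229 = -0.12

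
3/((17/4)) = 12/17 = 0.71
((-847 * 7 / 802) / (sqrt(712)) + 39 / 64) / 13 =3 / 64 - 5929 * sqrt(178) / 3711656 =0.03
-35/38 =-0.92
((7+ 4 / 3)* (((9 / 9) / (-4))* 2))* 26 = -325 / 3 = -108.33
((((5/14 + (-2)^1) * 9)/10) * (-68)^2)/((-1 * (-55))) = -239292/1925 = -124.31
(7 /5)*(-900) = -1260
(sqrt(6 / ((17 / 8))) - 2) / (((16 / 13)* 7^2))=-13 / 392+ 13* sqrt(51) / 3332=-0.01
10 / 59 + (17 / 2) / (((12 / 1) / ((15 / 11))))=5895 / 5192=1.14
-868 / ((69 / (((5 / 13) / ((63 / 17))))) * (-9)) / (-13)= -10540 / 944541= -0.01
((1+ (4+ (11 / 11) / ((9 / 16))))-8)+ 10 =79 / 9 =8.78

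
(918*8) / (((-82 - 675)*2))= -3672 / 757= -4.85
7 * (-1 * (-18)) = 126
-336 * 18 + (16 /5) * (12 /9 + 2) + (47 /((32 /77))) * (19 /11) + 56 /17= -9528751 /1632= -5838.70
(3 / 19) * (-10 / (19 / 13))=-390 / 361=-1.08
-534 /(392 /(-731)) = 195177 /196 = 995.80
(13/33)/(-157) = -0.00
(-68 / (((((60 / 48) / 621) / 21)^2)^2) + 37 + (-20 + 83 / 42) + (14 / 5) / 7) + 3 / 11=-232613241458808104297831 / 288750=-805586983407127633.93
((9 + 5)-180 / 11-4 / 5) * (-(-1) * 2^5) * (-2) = 11136 / 55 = 202.47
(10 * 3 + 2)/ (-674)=-16/ 337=-0.05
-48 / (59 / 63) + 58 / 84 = -125297 / 2478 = -50.56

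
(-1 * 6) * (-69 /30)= 69 /5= 13.80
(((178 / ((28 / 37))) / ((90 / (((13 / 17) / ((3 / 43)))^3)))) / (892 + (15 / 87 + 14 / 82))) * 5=683925834468383 / 35467029459792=19.28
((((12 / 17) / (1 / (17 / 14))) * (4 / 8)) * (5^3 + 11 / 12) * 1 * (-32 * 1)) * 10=-120880 / 7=-17268.57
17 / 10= 1.70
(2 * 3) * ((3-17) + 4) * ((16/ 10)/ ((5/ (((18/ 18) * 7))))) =-672/ 5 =-134.40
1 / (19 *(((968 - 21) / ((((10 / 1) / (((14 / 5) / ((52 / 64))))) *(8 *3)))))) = 975 / 251902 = 0.00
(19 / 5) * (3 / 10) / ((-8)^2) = 57 / 3200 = 0.02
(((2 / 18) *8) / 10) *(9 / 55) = 4 / 275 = 0.01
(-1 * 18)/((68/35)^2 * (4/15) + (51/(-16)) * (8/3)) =661500/275383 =2.40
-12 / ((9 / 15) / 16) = -320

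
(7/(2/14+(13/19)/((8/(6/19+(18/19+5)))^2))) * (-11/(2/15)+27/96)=-1768510842/1727627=-1023.66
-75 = -75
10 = 10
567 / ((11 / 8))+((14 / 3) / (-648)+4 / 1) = 4451683 / 10692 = 416.36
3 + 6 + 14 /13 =10.08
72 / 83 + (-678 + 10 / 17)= -954604 / 1411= -676.54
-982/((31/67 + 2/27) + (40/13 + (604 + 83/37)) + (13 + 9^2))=-1.40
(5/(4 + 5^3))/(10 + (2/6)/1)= 5/1333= 0.00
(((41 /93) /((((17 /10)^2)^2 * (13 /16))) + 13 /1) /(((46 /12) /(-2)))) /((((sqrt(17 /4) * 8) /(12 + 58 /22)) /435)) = -365195031915 * sqrt(17) /572202371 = -2631.48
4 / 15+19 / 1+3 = 334 / 15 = 22.27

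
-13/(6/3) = -13/2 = -6.50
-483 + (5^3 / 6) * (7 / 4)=-10717 / 24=-446.54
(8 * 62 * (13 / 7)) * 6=38688 / 7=5526.86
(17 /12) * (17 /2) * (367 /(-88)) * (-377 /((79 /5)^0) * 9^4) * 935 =7433151182145 /64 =116142987221.02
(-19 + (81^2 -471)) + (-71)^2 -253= 10859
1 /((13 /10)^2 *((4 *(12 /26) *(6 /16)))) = 100 /117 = 0.85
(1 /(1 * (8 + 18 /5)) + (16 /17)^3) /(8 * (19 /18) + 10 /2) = 2359197 /34479434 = 0.07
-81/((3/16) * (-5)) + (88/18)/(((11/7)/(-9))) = 292/5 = 58.40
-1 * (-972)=972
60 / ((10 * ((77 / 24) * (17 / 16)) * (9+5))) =1152 / 9163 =0.13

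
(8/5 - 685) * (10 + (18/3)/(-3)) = -27336/5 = -5467.20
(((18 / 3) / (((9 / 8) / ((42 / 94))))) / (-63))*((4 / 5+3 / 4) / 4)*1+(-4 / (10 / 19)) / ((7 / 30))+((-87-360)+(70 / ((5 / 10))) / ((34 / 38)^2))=-1303733908 / 4278645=-304.71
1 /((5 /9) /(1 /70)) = 9 /350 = 0.03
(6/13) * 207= 1242/13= 95.54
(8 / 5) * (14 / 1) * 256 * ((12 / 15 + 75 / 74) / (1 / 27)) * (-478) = -124148699136 / 925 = -134214809.88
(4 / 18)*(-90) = -20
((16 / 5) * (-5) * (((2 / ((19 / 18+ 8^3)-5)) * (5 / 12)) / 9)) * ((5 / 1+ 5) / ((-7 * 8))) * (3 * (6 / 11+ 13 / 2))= 50 / 4543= 0.01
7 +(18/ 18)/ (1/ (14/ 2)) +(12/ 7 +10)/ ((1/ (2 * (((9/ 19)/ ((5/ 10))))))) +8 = 5878/ 133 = 44.20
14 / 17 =0.82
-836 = -836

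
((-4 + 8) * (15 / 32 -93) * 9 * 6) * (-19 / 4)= 1518993 / 16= 94937.06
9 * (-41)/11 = -369/11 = -33.55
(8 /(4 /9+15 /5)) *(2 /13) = 144 /403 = 0.36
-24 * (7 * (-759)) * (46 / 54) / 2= 162932 / 3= 54310.67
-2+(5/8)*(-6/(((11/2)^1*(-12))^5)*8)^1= -417444187/208722096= -2.00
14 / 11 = 1.27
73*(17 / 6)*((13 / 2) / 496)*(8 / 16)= 1.36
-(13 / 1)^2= -169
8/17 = 0.47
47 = 47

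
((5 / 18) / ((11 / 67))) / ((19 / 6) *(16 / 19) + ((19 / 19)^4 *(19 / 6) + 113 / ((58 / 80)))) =1943 / 185691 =0.01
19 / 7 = 2.71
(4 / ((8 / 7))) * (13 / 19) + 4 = 243 / 38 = 6.39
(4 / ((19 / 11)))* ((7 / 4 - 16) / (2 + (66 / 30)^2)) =-275 / 57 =-4.82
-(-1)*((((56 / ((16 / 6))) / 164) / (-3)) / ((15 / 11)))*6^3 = -1386 / 205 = -6.76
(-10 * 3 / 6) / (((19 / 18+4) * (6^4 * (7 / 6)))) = -0.00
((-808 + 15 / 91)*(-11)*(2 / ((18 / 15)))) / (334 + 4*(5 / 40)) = 8086430 / 182637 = 44.28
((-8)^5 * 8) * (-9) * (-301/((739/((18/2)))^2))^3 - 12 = -36147536689257082668/162879576091729561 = -221.93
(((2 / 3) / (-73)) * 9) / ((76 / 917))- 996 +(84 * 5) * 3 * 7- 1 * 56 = 21545681 / 2774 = 7767.01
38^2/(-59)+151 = 7465/59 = 126.53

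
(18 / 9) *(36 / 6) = 12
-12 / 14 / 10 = -3 / 35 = -0.09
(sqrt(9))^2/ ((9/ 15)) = 15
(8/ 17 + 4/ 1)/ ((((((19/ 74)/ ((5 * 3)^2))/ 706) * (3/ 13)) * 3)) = 67917200/ 17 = 3995129.41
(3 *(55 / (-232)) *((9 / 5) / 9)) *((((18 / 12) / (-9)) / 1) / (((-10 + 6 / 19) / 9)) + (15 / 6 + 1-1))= -32241 / 85376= -0.38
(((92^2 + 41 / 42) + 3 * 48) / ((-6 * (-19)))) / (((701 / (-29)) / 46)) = -241171859 / 1678194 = -143.71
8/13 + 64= 64.62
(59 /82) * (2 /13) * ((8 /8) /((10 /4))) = 118 /2665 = 0.04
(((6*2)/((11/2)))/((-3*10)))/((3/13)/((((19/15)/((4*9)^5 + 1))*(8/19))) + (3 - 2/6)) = -1248/448961409985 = -0.00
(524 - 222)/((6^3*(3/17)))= 2567/324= 7.92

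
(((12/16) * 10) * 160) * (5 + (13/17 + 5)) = 219600/17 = 12917.65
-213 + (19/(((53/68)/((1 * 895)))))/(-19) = -1361.30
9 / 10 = 0.90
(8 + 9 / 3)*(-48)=-528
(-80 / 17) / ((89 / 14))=-1120 / 1513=-0.74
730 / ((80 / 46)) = 1679 / 4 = 419.75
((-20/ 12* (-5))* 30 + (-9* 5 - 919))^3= -363994344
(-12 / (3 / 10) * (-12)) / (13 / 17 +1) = 272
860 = 860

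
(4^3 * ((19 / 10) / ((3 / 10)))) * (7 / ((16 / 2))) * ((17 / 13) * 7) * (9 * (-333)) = -126489384 / 13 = -9729952.62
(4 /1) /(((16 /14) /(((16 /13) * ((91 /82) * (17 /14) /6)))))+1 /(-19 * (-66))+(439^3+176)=4349865838513 /51414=84604695.97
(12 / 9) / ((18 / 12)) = 8 / 9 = 0.89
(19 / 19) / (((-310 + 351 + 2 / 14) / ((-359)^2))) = 902167 / 288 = 3132.52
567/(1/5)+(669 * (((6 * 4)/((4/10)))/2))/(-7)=-225/7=-32.14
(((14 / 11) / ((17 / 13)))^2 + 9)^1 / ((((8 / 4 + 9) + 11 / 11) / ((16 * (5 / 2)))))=33.16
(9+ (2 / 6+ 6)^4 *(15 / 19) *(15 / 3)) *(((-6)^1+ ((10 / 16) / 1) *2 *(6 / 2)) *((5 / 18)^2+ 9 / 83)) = -428522269 / 161352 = -2655.82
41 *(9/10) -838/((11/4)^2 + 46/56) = -592069/9390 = -63.05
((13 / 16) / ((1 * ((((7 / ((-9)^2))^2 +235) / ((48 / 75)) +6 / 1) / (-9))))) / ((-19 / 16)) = 236196 / 14314657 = 0.02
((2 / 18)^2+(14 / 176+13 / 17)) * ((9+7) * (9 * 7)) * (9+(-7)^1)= 2906372 / 1683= 1726.90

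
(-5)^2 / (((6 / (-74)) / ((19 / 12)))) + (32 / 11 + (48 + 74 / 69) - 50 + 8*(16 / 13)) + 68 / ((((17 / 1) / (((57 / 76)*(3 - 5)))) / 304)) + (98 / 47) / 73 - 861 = -1284275056685 / 406244124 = -3161.34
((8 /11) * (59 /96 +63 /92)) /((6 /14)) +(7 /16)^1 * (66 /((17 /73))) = 39079873 /309672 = 126.20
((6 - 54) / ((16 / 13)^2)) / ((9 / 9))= -507 / 16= -31.69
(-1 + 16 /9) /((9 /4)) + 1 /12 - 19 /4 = -350 /81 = -4.32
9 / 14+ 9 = 135 / 14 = 9.64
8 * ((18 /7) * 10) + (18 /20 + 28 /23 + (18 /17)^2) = 97223641 /465290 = 208.95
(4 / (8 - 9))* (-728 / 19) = 2912 / 19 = 153.26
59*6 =354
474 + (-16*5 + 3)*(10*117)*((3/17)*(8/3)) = -41921.29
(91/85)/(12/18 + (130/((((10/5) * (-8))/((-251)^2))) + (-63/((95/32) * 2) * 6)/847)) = -5021016/2400708606797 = -0.00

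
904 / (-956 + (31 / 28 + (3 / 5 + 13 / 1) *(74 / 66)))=-4176480 / 4341157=-0.96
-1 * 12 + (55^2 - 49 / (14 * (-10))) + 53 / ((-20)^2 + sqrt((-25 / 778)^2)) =3751484351 / 1244900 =3013.48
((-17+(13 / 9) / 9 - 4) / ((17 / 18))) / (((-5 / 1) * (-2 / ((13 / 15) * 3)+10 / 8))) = 175552 / 19125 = 9.18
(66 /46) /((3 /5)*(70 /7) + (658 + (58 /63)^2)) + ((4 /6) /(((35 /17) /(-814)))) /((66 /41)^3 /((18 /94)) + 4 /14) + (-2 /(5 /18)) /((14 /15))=-26673135446692067 /1357046154262932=-19.66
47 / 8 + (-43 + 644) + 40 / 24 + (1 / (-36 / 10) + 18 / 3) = 44227 / 72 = 614.26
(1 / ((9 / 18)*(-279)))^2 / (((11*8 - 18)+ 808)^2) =1 / 15001595361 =0.00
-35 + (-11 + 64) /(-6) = -263 /6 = -43.83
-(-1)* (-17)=-17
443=443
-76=-76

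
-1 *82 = -82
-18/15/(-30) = 1/25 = 0.04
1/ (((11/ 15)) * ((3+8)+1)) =5/ 44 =0.11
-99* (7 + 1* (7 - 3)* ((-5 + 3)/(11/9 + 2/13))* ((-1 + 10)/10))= -140877/805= -175.00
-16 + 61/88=-1347/88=-15.31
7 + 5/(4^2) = 117/16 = 7.31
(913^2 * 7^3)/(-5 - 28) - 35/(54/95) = -467862871/54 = -8664127.24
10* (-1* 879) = -8790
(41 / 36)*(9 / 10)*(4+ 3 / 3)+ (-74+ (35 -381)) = -3319 / 8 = -414.88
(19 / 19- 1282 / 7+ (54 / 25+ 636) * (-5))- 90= -121203 / 35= -3462.94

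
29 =29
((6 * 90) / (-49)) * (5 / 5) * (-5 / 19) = 2700 / 931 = 2.90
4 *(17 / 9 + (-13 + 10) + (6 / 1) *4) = 824 / 9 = 91.56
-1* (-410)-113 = 297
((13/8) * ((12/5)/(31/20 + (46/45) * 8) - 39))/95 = -882141/1330760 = -0.66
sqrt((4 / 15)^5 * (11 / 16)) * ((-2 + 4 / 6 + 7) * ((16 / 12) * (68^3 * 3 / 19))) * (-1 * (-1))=171051008 * sqrt(165) / 192375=11421.39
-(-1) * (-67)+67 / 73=-66.08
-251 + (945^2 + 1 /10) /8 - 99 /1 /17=151464987 /1360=111371.31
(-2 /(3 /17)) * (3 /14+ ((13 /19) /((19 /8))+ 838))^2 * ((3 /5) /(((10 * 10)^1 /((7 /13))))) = -25743.77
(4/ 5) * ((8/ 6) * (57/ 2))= 152/ 5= 30.40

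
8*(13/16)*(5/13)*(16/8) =5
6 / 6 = 1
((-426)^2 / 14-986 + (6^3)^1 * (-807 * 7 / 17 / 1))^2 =50638537637776 / 14161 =3575915375.88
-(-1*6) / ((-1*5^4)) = -6 / 625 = -0.01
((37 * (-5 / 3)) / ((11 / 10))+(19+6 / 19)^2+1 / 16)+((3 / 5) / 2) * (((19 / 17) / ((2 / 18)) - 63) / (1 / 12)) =126.51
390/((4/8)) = 780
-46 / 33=-1.39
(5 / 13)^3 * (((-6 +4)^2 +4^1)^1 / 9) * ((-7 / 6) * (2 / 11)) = -7000 / 652509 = -0.01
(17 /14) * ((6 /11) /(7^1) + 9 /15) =4437 /5390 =0.82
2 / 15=0.13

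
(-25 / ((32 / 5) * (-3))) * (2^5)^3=128000 / 3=42666.67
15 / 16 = 0.94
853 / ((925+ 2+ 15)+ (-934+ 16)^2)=0.00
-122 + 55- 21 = -88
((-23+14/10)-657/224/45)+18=-821/224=-3.67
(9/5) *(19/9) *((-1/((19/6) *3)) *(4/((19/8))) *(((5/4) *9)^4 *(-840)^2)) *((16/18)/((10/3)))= -38578680000/19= -2030456842.11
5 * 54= 270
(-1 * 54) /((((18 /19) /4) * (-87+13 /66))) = 15048 /5729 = 2.63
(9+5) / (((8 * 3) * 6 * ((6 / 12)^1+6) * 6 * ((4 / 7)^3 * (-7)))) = -343 / 179712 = -0.00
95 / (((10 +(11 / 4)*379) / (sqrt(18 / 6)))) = 380*sqrt(3) / 4209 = 0.16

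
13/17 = 0.76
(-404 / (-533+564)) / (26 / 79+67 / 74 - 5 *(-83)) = -2361784 / 75432517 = -0.03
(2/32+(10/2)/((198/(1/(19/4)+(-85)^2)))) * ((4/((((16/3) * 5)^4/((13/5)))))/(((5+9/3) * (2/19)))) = 642685797/144179200000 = 0.00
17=17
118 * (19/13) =2242/13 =172.46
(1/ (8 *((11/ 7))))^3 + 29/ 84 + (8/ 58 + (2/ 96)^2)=602736455/ 1245049344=0.48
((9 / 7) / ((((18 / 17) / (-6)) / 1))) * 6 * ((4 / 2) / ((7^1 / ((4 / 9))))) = -272 / 49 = -5.55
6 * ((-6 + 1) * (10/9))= -100/3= -33.33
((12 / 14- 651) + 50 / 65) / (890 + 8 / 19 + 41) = -0.70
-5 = -5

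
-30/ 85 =-0.35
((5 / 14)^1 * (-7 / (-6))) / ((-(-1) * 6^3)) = 5 / 2592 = 0.00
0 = 0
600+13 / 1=613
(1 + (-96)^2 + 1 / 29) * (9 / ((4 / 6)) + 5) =4944939 / 29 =170515.14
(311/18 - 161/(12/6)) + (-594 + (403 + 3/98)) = -224197/882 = -254.19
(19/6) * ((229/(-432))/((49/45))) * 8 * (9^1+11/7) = -804935/6174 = -130.37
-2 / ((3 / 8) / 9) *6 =-288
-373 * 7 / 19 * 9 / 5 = -23499 / 95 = -247.36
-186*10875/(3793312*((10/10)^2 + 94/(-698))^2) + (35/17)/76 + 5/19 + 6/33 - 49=-49.24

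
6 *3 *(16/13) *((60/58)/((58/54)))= 233280/10933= 21.34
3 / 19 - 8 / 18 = -49 / 171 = -0.29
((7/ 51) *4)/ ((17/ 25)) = 700/ 867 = 0.81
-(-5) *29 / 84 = 145 / 84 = 1.73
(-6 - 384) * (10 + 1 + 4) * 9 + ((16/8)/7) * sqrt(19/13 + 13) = -52650 + 4 * sqrt(611)/91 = -52648.91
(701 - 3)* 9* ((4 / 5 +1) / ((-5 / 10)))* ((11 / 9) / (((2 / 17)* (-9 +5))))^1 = 587367 / 10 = 58736.70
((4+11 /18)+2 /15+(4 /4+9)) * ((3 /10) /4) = 1327 /1200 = 1.11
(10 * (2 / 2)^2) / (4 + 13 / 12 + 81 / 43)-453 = -451.56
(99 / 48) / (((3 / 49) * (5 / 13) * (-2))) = -7007 / 160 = -43.79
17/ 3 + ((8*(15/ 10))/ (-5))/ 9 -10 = -23/ 5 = -4.60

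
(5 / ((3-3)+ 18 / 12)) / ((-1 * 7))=-10 / 21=-0.48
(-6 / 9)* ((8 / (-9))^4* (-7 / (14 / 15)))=20480 / 6561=3.12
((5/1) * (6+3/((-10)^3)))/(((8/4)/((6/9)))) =1999/200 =10.00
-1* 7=-7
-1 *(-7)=7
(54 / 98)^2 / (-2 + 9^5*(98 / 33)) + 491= 2273977004611 / 4631317712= 491.00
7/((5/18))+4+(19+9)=286/5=57.20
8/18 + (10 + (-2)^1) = 8.44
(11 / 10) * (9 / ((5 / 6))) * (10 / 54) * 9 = 19.80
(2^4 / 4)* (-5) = -20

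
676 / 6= 338 / 3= 112.67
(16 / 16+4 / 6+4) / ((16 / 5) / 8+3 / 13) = 1105 / 123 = 8.98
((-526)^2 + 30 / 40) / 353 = 1106707 / 1412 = 783.79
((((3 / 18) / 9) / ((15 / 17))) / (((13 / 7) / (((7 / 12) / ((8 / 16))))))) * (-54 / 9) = -833 / 10530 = -0.08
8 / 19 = 0.42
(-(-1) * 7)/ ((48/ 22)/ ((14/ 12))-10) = -0.86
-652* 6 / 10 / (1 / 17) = -33252 / 5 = -6650.40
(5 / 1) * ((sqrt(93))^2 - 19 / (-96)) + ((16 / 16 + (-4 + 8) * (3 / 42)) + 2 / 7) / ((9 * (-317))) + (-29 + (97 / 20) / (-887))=1238535665429 / 2834284320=436.98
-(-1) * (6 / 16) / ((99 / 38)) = 19 / 132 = 0.14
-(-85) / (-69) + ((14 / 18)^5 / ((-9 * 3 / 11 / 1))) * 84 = -134118283 / 12223143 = -10.97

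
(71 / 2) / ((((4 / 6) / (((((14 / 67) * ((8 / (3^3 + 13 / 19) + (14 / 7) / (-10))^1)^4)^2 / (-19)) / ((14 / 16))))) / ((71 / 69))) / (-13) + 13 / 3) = 128864997812938918062168 / 17540301952012138323301458838061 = 0.00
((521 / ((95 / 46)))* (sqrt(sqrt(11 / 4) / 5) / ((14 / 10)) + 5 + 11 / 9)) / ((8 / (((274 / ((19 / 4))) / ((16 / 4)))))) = 1641671* sqrt(10)* 11^(1 / 4) / 50540 + 45966788 / 16245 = 3016.66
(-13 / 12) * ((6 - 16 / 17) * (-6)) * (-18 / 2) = -5031 / 17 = -295.94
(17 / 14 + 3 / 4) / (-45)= -11 / 252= -0.04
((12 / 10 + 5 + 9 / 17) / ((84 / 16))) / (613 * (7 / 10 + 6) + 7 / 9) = 0.00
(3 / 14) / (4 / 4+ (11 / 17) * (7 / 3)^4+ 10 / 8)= 8262 / 826259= 0.01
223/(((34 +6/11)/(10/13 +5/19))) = 125103/18772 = 6.66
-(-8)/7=8/7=1.14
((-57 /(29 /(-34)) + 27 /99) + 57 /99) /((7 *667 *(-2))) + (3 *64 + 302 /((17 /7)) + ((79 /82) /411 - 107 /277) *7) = 74140493459386555 /236373573919098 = 313.66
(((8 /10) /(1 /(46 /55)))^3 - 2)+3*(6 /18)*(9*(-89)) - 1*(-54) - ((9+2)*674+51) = -170819301746 /20796875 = -8213.70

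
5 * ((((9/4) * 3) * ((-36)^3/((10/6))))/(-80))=59049/5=11809.80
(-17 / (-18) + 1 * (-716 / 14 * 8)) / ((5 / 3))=-51433 / 210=-244.92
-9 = -9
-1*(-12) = 12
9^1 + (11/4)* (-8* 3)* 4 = -255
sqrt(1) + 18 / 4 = 11 / 2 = 5.50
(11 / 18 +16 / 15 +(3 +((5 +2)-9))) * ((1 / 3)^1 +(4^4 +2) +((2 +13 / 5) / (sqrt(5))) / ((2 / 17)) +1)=94231 * sqrt(5) / 4500 +93749 / 135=741.26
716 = 716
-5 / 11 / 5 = -1 / 11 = -0.09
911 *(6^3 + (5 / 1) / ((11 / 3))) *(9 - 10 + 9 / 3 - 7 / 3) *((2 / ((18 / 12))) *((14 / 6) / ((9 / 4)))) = -81319504 / 891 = -91267.68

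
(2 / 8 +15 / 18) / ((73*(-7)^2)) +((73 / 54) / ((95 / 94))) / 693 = 8113349 / 3633301980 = 0.00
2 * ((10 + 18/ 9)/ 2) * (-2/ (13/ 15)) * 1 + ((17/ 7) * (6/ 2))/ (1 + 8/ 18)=-2061/ 91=-22.65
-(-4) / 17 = 4 / 17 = 0.24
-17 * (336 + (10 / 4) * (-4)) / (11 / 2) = -11084 / 11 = -1007.64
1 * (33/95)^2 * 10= 1.21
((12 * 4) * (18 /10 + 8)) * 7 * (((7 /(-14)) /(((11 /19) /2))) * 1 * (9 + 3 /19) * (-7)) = 20053152 /55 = 364602.76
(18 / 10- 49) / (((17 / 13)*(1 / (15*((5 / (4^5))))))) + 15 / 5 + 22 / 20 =31691 / 21760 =1.46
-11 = -11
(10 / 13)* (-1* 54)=-540 / 13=-41.54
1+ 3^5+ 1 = 245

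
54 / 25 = 2.16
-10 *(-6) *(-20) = -1200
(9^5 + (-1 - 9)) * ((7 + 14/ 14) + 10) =1062702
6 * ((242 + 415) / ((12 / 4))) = 1314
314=314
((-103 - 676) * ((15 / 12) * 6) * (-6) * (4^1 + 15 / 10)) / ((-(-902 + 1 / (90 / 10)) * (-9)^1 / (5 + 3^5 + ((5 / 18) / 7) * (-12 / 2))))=-668767605 / 113638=-5885.07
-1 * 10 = -10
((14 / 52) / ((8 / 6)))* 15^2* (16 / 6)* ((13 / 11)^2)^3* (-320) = -187131672000 / 1771561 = -105630.95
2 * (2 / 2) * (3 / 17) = 6 / 17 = 0.35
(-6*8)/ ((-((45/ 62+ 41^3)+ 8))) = 2976/ 4273643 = 0.00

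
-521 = -521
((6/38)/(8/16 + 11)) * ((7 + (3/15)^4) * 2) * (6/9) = 0.13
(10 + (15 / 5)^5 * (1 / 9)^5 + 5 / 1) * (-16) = -58336 / 243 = -240.07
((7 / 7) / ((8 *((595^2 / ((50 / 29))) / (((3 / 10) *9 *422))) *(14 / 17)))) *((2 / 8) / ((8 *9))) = 633 / 216446720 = 0.00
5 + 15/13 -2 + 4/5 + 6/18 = 1031/195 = 5.29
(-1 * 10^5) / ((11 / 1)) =-100000 / 11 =-9090.91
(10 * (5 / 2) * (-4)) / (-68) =25 / 17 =1.47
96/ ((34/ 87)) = 4176/ 17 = 245.65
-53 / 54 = -0.98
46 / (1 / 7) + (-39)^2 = 1843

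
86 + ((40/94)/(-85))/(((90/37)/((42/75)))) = 77302214/898875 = 86.00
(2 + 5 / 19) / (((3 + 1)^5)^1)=43 / 19456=0.00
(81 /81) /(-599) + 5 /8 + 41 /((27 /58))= 88.70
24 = 24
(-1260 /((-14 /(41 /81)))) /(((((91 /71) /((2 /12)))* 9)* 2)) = 14555 /44226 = 0.33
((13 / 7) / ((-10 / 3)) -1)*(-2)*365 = 7957 / 7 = 1136.71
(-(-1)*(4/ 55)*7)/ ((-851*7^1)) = -4/ 46805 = -0.00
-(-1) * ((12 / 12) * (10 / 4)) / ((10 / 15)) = 15 / 4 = 3.75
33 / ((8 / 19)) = 627 / 8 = 78.38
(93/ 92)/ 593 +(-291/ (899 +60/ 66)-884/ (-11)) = 475493217457/ 5940548284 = 80.04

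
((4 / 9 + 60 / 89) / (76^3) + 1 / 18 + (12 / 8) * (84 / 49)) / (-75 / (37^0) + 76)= 22451053 / 8546314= 2.63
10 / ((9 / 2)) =20 / 9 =2.22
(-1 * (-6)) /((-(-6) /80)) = 80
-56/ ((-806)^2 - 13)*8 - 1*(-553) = 359241071/ 649623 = 553.00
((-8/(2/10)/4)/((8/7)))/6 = -35/24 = -1.46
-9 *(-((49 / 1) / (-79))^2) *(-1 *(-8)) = 172872 / 6241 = 27.70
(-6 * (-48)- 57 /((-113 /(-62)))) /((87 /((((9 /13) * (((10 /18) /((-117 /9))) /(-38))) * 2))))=48350 /10522447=0.00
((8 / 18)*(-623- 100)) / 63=-964 / 189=-5.10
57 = 57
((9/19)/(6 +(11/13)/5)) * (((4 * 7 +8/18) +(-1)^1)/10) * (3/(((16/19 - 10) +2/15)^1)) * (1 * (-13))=1878435/2062744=0.91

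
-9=-9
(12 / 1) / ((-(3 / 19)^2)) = -1444 / 3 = -481.33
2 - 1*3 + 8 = 7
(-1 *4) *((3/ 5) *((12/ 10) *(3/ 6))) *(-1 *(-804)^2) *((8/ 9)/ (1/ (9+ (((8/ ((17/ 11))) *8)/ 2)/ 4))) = 4985160192/ 425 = 11729788.69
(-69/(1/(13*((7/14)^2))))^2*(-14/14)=-804609/16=-50288.06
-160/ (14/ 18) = -1440/ 7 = -205.71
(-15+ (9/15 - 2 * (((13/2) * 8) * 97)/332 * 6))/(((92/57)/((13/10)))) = -15123069/95450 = -158.44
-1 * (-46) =46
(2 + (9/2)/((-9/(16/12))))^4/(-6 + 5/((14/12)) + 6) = 896/1215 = 0.74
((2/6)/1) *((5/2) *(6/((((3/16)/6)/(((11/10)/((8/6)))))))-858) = -154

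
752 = 752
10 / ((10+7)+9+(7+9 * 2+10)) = 10 / 61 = 0.16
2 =2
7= 7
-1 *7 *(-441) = 3087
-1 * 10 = -10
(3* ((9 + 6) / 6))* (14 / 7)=15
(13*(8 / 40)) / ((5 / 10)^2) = 52 / 5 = 10.40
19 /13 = 1.46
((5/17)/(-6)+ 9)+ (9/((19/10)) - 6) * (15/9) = 13267/1938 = 6.85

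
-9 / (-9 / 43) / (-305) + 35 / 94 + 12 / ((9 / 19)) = 25.56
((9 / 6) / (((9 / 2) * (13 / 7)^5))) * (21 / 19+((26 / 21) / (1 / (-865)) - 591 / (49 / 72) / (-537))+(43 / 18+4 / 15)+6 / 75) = -16.08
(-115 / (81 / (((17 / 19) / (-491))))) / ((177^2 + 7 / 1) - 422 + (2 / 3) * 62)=1955 / 23391366678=0.00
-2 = -2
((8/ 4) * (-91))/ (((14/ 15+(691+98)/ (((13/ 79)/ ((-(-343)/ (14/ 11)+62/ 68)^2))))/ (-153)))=1569261330/ 19758062833283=0.00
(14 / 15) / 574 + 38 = 23371 / 615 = 38.00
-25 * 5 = -125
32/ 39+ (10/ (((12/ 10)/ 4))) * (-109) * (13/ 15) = -368324/ 117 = -3148.07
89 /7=12.71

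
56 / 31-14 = -378 / 31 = -12.19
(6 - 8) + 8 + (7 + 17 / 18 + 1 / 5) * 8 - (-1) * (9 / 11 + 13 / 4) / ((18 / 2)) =47261 / 660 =71.61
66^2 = 4356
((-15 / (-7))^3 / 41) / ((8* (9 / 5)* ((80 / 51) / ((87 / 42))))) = 554625 / 25200896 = 0.02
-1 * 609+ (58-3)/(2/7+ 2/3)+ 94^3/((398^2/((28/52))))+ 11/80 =-22581308597/41185040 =-548.29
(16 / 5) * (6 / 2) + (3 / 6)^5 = 9.63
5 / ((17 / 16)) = 80 / 17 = 4.71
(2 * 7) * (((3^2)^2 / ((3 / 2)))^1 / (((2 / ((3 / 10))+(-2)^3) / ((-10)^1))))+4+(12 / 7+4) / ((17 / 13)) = 675726 / 119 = 5678.37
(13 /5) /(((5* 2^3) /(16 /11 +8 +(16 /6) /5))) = 2678 /4125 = 0.65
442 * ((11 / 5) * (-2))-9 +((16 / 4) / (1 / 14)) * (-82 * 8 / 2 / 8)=-21249 / 5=-4249.80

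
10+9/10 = 109/10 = 10.90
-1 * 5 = -5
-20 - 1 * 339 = -359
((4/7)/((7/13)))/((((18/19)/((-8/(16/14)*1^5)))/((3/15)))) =-494/315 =-1.57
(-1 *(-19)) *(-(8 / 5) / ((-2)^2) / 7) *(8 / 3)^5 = -146.41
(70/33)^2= 4900/1089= 4.50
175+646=821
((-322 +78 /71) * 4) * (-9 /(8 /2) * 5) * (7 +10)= 17429760 /71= 245489.58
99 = 99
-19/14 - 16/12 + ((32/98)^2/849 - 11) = -18604721/1358966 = -13.69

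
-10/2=-5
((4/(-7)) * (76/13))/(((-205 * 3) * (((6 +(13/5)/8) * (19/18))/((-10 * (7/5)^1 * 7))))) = -10752/134849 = -0.08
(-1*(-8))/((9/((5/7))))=40/63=0.63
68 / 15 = 4.53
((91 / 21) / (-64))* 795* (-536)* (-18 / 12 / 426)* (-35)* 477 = 3853456425 / 2272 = 1696063.57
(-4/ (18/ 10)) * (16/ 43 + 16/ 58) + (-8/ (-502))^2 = -1017916592/ 707060223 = -1.44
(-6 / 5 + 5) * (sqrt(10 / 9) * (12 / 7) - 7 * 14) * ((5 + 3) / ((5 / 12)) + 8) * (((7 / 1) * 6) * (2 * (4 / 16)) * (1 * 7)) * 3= -111675312 / 25 + 651168 * sqrt(10) / 25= -4384645.52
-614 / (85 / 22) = -13508 / 85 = -158.92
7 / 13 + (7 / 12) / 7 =97 / 156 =0.62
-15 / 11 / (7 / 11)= -15 / 7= -2.14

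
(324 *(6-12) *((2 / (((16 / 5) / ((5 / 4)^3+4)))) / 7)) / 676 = -462915 / 302848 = -1.53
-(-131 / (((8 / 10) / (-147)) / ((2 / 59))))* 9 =-866565 / 118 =-7343.77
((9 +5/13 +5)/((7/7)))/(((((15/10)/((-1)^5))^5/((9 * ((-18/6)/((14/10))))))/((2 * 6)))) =119680/273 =438.39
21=21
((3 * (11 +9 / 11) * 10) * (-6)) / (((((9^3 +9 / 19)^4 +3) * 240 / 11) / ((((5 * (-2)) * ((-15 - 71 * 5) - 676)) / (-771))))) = 44302623950 / 9483879874381597491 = 0.00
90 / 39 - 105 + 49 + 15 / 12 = -2727 / 52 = -52.44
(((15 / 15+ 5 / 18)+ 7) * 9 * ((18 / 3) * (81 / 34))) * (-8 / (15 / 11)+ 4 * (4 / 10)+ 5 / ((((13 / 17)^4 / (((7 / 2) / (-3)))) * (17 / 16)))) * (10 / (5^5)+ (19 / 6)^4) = -13207735821518579 / 6069212500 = -2176186.09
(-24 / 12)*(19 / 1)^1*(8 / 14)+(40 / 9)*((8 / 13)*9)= 2.90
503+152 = 655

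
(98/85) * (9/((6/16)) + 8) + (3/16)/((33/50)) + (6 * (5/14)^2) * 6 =41.77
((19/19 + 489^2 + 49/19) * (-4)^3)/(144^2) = -4543367/6156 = -738.04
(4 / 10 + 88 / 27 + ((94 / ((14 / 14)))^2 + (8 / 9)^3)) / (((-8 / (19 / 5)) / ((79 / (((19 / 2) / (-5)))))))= 1272813161 / 7290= 174597.14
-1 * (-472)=472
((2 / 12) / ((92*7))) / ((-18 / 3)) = -1 / 23184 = -0.00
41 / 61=0.67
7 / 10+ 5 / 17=169 / 170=0.99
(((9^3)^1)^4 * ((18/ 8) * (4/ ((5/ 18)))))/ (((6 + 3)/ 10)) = 10167463313316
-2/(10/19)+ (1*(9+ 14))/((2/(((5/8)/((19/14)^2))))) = 739/7220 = 0.10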